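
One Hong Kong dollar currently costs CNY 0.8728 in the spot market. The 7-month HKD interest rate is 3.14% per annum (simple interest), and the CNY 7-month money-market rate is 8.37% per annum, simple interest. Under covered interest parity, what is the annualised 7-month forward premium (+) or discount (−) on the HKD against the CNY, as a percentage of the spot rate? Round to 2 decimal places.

T = 7/12 years.
F = S · g_CNY/g_HKD = 0.8728 × 1.048825/1.0183167 = 0.8989487.
Annualised premium = (F − S)/S × (1/T) = (0.8989487 − 0.8728)/0.8728 ÷ (7/12) = 5.14%.

+5.14%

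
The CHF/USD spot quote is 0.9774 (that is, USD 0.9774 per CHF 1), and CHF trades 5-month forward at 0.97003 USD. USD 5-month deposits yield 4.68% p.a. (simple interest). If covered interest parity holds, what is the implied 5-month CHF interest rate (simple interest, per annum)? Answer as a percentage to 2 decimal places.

6.54%

T = 5/12 years.
F/S = 0.97003/0.9774 = 0.9924596 = (growth of USD) / (growth of CHF).
USD growth factor: 1 + 0.0468×5/12 = 1.019500.
So the CHF growth factor = 1.0272458.
r = (1.0272458 − 1)/(5/12) = 0.065390 → 6.54%.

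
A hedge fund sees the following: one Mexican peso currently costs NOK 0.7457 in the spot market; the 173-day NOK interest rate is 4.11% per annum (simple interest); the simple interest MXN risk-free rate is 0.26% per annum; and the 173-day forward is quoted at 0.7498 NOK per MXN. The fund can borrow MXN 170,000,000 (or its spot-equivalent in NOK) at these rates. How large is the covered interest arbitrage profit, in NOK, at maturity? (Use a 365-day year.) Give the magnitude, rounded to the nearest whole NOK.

NOK 1,615,415

T = 173/365 years.
Keep in MXN, deliver into the forward: 170,000,000·1.00123232877·0.7498 = NOK 127,623,080.02.
Swap to NOK now, deposit: 170,000,000·0.7457·1.01948027397 = NOK 129,238,494.85.
The quoted forward undervalues MXN, so borrow MXN, convert to NOK at spot, deposit the NOK at 4.11%, and buy MXN forward at 0.7498 to cover the loan.
The gap between the two covered legs is NOK 1,615,415.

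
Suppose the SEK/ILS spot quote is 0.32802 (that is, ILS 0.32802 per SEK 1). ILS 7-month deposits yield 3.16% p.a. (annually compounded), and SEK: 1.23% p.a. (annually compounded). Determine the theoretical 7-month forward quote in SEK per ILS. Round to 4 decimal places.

3.0152

T = 7/12 years.
ILS growth factor: (1 + 0.0316)^(7/12) = 1.0183138.
SEK growth factor: (1 + 0.0123)^(7/12) = 1.0071567.
So F = 0.32802 × 1.0183138 / 1.0071567 = 0.3316537 (ILS/SEK).
Quoted the other way: 1/0.3316537 = 3.0152 SEK per ILS.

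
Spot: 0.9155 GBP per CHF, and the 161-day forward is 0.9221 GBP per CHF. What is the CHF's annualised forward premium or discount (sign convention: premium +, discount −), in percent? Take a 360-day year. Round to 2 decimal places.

+1.61%

T = 161/360 years.
(F − S)/S = (0.9221 − 0.9155)/0.9155 = 0.0072092.
×(1/T) gives 1.61% p.a.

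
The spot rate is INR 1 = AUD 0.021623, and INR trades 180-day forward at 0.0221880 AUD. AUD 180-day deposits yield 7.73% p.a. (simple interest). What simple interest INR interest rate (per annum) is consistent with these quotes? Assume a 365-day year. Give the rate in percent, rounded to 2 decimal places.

2.37%

T = 180/365 years.
CIP gives F = S · g_AUD/g_INR, so g_AUD/g_INR = 0.022188/0.021623 = 1.0261296.
The AUD side grows by 1 + 0.0773×180/365 = 1.0381205.
Hence g_INR = 1.0116856.
r = (1.0116856 − 1)/(180/365) = 0.023696 → 2.37%.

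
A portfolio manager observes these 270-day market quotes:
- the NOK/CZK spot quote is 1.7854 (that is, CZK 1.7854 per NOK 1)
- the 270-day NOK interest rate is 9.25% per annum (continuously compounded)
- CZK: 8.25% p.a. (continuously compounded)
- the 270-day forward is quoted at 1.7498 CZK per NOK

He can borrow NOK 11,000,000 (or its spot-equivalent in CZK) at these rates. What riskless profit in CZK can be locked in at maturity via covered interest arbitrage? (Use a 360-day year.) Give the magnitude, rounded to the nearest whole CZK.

T = 270/360 years.
Keep in NOK, deliver into the forward: 11,000,000·1.0718380731·1.7498 = CZK 20,630,524.86.
Swap to CZK now, deposit: 11,000,000·1.7854·1.0638293577 = CZK 20,892,970.29.
The quoted forward undervalues NOK, so borrow NOK, convert to CZK at spot, deposit the CZK at 8.25%, and buy NOK forward at 1.7498 to cover the loan.
Arbitrage profit = |20,630,524.86 − 20,892,970.29| = CZK 262,445.

CZK 262,445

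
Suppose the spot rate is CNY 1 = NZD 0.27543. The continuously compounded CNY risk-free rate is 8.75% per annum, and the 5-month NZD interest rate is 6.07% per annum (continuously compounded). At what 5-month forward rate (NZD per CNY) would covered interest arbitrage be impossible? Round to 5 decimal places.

0.27237

T = 5/12 years.
NZD accumulates by e^(0.0607×5/12) = 1.0256142.
CNY accumulates by e^(0.0875×5/12) = 1.0371311.
CIP: F = S · (grow NZD)/(grow CNY) = 0.27543 × 1.0256142/1.0371311 = 0.2723715 NZD per CNY.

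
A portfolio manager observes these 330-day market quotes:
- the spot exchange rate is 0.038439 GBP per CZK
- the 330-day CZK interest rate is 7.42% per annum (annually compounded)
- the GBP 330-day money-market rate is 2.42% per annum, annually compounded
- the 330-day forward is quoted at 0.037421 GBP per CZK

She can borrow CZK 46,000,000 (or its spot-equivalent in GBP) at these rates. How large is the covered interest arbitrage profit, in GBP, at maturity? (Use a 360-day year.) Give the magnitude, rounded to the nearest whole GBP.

T = 330/360 years.
Invest the CZK and cover forward: 46,000,000 × 1.067811808 × 0.037421 = GBP 1,838,094.94.
Convert at spot and invest in GBP: 46,000,000 × 0.038439 × 1.022161158 = GBP 1,807,379.23.
The quoted forward overvalues CZK, so borrow GBP, buy CZK at spot, deposit the CZK at 7.42%, and sell the proceeds forward at 0.037421.
Profit = 1,838,094.94 − 1,807,379.23 = GBP 30,716.

GBP 30,716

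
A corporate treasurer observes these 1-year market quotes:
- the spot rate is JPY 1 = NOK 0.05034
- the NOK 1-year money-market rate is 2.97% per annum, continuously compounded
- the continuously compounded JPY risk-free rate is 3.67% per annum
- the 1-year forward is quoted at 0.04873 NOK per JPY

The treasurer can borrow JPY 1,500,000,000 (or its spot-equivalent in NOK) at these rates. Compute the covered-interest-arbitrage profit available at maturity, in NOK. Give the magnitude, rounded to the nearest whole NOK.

NOK 1,958,863

T = 1 year.
Invest the JPY and cover forward: 1,500,000,000 × 1.0373817596 × 0.04873 = NOK 75,827,419.72.
Convert at spot and invest in NOK: 1,500,000,000 × 0.05034 × 1.030145444 = NOK 77,786,282.48.
The quoted forward undervalues JPY, so borrow JPY, convert to NOK at spot, deposit the NOK at 2.97%, and buy JPY forward at 0.04873 to cover the loan.
Arbitrage profit = |75,827,419.72 − 77,786,282.48| = NOK 1,958,863.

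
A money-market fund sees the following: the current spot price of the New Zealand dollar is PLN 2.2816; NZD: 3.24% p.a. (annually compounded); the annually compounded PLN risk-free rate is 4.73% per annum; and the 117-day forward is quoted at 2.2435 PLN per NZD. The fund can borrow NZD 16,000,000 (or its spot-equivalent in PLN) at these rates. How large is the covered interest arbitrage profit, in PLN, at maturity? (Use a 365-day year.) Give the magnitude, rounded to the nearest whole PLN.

PLN 785,653

T = 117/365 years.
Invest the NZD and cover forward: 16,000,000 × 1.0102734657 × 2.2435 = PLN 36,264,776.32.
Convert at spot and invest in PLN: 16,000,000 × 2.2816 × 1.0149245341 = PLN 37,050,429.07.
The quoted forward undervalues NZD, so borrow NZD, convert to PLN at spot, deposit the PLN at 4.73%, and buy NZD forward at 2.2435 to cover the loan.
Arbitrage profit = |36,264,776.32 − 37,050,429.07| = PLN 785,653.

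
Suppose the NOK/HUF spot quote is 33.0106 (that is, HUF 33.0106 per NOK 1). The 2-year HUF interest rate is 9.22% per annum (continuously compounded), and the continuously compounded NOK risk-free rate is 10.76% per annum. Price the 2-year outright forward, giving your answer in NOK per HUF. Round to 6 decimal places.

0.031241

T = 2 years.
HUF growth factor: e^(0.0922×2) = 1.2024967.
NOK accumulates by e^(0.1076×2) = 1.2401099.
So F = 33.0106 × 1.2024967 / 1.2401099 = 32.00937 (HUF/NOK).
Invert for NOK per HUF: 1 / 32.00937 = 0.031241.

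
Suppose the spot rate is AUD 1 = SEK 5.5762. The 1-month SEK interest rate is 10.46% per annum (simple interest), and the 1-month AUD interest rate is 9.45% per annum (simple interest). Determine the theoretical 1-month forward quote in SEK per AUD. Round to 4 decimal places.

T = 1/12 years.
SEK growth factor: 1 + 0.1046×1/12 = 1.0087167.
AUD accumulates by 1 + 0.0945×1/12 = 1.007875.
Forward (SEK per AUD) = 5.5762 × 1.0087167 / 1.007875 = 5.580857.

5.5809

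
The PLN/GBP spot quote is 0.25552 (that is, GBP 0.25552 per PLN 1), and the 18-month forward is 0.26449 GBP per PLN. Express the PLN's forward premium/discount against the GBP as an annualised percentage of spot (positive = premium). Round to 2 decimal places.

+2.34%

T = 18/12 years.
PLN trades forward at +3.51049% vs spot over the period.
Annualise by dividing by T: 0.0351049 / (18/12) = 0.023403 → 2.34%.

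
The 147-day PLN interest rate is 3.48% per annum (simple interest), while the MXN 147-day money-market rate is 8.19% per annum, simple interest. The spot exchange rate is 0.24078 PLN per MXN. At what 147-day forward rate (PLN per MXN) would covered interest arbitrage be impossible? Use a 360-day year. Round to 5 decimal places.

T = 147/360 years.
PLN growth factor: 1 + 0.0348×147/360 = 1.014210.
Growth of 1 MXN over T: 1 + 0.0819×147/360 = 1.0334425.
Forward (PLN per MXN) = 0.24078 × 1.014210 / 1.0334425 = 0.2362991.

0.23630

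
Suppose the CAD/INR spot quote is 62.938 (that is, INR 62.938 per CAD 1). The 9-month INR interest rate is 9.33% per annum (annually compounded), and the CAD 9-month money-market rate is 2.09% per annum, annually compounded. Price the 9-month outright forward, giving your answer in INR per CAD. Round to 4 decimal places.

T = 9/12 years.
Growth of 1 INR over T: (1 + 0.0933)^(9/12) = 1.06918907.
CAD growth factor: (1 + 0.0209)^(9/12) = 1.0156344.
CIP: F = S · (grow INR)/(grow CAD) = 62.938 × 1.06918907/1.0156344 = 66.256737 INR per CAD.

66.2567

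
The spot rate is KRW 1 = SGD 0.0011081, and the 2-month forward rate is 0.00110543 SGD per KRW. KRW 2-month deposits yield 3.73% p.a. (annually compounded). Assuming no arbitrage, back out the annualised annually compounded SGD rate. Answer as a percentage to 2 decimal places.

T = 2/12 years.
CIP gives F = S · g_SGD/g_KRW, so g_SGD/g_KRW = 0.00110543/0.0011081 = 0.9975905.
The KRW side grows by (1 + 0.0373)^(2/12) = 1.0061222.
Hence g_SGD = 1.0036979.
r = 1.0036979^(12/2) − 1 = 0.022394 → 2.24%.

2.24%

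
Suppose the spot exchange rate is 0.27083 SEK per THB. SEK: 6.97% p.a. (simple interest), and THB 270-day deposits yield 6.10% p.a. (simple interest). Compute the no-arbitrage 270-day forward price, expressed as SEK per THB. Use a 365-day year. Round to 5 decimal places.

T = 270/365 years.
SEK growth factor: 1 + 0.0697×270/365 = 1.0515589.
THB accumulates by 1 + 0.0610×270/365 = 1.0451233.
Forward (SEK per THB) = 0.27083 × 1.0515589 / 1.0451233 = 0.2724977.

0.27250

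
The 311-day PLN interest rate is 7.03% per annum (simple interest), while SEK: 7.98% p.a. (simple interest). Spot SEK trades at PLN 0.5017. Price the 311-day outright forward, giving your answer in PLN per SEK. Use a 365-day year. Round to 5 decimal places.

0.49790

T = 311/365 years.
Growth of 1 PLN over T: 1 + 0.0703×311/365 = 1.0598995.
SEK accumulates by 1 + 0.0798×311/365 = 1.067994.
So F = 0.5017 × 1.0598995 / 1.067994 = 0.4978975 (PLN/SEK).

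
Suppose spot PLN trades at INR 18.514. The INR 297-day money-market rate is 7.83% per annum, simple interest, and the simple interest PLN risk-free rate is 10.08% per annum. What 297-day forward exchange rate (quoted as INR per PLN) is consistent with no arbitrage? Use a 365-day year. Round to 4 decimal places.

18.2007

T = 297/365 years.
INR growth factor: 1 + 0.0783×297/365 = 1.0637126.
Growth of 1 PLN over T: 1 + 0.1008×297/365 = 1.08202082.
Forward (INR per PLN) = 18.514 × 1.0637126 / 1.08202082 = 18.200736.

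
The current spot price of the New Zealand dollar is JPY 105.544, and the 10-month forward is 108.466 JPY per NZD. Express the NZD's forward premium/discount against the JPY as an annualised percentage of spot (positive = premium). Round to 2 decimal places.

+3.32%

T = 10/12 years.
Period premium: (108.466 − 105.544)/105.544 = 0.0276851.
Annualise by dividing by T: 0.0276851 / (10/12) = 0.033222 → 3.32%.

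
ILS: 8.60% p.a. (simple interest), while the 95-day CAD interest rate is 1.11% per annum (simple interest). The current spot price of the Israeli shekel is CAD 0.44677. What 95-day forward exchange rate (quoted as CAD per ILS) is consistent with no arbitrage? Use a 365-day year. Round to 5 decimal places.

T = 95/365 years.
CAD growth factor: 1 + 0.0111×95/365 = 1.002889.
Growth of 1 ILS over T: 1 + 0.0860×95/365 = 1.0223836.
So F = 0.44677 × 1.002889 / 1.0223836 = 0.4382511 (CAD/ILS).

0.43825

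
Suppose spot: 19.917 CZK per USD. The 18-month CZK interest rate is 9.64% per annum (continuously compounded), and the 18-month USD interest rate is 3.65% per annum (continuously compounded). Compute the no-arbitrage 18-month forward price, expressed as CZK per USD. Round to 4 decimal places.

T = 18/12 years.
Growth of 1 CZK over T: e^(0.0964×18/12) = 1.15557725.
USD growth factor: e^(0.0365×18/12) = 1.05627651.
So F = 19.917 × 1.15557725 / 1.05627651 = 21.789401 (CZK/USD).

21.7894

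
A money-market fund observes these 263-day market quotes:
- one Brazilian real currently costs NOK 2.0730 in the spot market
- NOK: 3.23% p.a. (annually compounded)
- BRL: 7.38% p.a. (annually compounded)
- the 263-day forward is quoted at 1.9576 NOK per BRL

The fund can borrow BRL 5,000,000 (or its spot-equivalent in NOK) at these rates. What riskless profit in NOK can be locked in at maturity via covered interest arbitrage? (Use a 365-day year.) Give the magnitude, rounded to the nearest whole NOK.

T = 263/365 years.
Invest the BRL and cover forward: 5,000,000 × 1.052644661 × 1.9576 = NOK 10,303,285.94.
Convert at spot and invest in NOK: 5,000,000 × 2.0730 × 1.0231700818 = NOK 10,605,157.90.
The quoted forward undervalues BRL, so borrow BRL, convert to NOK at spot, deposit the NOK at 3.23%, and buy BRL forward at 1.9576 to cover the loan.
The gap between the two covered legs is NOK 301,872.

NOK 301,872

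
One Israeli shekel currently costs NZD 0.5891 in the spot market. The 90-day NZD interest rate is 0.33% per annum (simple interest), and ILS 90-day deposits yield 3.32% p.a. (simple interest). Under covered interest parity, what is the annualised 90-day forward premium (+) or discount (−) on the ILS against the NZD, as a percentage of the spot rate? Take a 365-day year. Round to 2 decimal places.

T = 90/365 years.
No-arbitrage forward: 0.5891 × 1.0008137 / 1.0081863 = 0.5847921 NZD/ILS.
Annualised premium = (F − S)/S × (1/T) = (0.5847921 − 0.5891)/0.5891 ÷ (90/365) = -2.97%.

-2.97%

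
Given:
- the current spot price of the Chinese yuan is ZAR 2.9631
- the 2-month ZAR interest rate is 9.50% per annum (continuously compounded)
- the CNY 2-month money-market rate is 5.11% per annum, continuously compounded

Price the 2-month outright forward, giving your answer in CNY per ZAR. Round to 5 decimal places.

T = 2/12 years.
ZAR growth factor: e^(0.0950×2/12) = 1.0159593.
CNY accumulates by e^(0.0511×2/12) = 1.008553.
CIP: F = S · (grow ZAR)/(grow CNY) = 2.9631 × 1.0159593/1.008553 = 2.984859 ZAR per CNY.
Invert for CNY per ZAR: 1 / 2.984859 = 0.33502.

0.33502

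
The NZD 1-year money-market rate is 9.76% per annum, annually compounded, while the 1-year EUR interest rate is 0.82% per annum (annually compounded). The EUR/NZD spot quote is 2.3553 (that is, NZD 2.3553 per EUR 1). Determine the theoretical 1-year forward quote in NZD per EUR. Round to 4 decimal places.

2.5642

T = 1 year.
Growth of 1 NZD over T: (1 + 0.0976)^1 = 1.097600.
Growth of 1 EUR over T: (1 + 0.0082)^1 = 1.008200.
Forward (NZD per EUR) = 2.3553 × 1.097600 / 1.008200 = 2.564151.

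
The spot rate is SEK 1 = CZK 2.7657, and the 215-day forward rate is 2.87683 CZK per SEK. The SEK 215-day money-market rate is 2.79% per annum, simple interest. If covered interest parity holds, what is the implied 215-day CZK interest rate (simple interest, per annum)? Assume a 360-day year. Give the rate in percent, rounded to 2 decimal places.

9.63%

T = 215/360 years.
CIP gives F = S · g_CZK/g_SEK, so g_CZK/g_SEK = 2.87683/2.7657 = 1.0401815.
The SEK side grows by 1 + 0.0279×215/360 = 1.0166625.
That pins the CZK growth at 1.0575135.
(1.0575135 − 1)/T = 0.096302, i.e. 9.63%.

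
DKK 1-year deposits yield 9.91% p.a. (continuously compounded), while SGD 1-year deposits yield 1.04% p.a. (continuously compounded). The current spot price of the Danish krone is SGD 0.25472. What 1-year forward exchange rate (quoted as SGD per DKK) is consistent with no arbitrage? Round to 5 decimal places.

T = 1 year.
Growth of 1 SGD over T: e^(0.0104×1) = 1.0104543.
DKK growth factor: e^(0.0991×1) = 1.1041767.
CIP: F = S · (grow SGD)/(grow DKK) = 0.25472 × 1.0104543/1.1041767 = 0.2330994 SGD per DKK.

0.23310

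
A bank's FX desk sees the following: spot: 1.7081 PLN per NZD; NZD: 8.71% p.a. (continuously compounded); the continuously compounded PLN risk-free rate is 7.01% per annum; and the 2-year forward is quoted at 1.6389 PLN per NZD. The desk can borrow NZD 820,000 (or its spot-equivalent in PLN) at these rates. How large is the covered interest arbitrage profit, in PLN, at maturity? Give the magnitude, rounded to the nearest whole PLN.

PLN 11,811

T = 2 years.
Route A — deposit NZD, sell forward: 820,000 × 1.190293601 × 1.6389 = PLN 1,599,633.19.
Route B — convert at spot, deposit PLN: 820,000 × 1.7081 × 1.150503877 = PLN 1,611,444.05.
The quoted forward undervalues NZD, so borrow NZD, convert to PLN at spot, deposit the PLN at 7.01%, and buy NZD forward at 1.6389 to cover the loan.
The gap between the two covered legs is PLN 11,811.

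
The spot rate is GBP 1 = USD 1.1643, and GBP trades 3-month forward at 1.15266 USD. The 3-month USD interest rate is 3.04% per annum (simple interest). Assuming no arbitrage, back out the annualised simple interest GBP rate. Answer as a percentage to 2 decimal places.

7.11%

T = 3/12 years.
F/S = 1.15266/1.1643 = 0.9900026 = (growth of USD) / (growth of GBP).
USD growth factor: 1 + 0.0304×3/12 = 1.007600.
So the GBP growth factor = 1.0177751.
r = (1.0177751 − 1)/(3/12) = 0.071100 → 7.11%.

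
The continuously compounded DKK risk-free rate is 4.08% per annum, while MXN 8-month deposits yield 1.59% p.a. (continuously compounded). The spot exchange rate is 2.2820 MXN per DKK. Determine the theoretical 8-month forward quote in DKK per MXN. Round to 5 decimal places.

T = 8/12 years.
MXN growth factor: e^(0.0159×8/12) = 1.0106564.
Growth of 1 DKK over T: e^(0.0408×8/12) = 1.0275733.
CIP: F = S · (grow MXN)/(grow DKK) = 2.282 × 1.0106564/1.0275733 = 2.244432 MXN per DKK.
Quoted the other way: 1/2.244432 = 0.44555 DKK per MXN.

0.44555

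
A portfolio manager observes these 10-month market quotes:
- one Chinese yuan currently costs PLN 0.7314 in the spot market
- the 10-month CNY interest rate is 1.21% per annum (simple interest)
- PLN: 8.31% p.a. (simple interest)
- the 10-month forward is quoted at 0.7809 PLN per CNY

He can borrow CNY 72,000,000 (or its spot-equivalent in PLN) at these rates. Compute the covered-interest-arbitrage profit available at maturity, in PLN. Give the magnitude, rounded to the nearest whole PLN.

PLN 484,173

T = 10/12 years.
Invest the CNY and cover forward: 72,000,000 × 1.0100833333 × 0.7809 = PLN 56,791,733.40.
Convert at spot and invest in PLN: 72,000,000 × 0.7314 × 1.069250 = PLN 56,307,560.40.
The quoted forward overvalues CNY, so borrow PLN, buy CNY at spot, deposit the CNY at 1.21%, and sell the proceeds forward at 0.7809.
The gap between the two covered legs is PLN 484,173.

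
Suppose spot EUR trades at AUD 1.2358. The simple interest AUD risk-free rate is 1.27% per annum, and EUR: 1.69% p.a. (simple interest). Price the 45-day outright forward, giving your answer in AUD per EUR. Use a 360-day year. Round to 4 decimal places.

1.2352

T = 45/360 years.
Growth of 1 AUD over T: 1 + 0.0127×45/360 = 1.0015875.
EUR growth factor: 1 + 0.0169×45/360 = 1.0021125.
CIP: F = S · (grow AUD)/(grow EUR) = 1.2358 × 1.0015875/1.0021125 = 1.235153 AUD per EUR.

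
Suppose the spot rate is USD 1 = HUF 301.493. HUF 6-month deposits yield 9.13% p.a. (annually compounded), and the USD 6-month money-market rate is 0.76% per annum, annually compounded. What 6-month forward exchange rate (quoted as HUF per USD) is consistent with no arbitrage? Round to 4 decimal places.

T = 6/12 years.
HUF accumulates by (1 + 0.0913)^(6/12) = 1.044653052.
USD accumulates by (1 + 0.0076)^(6/12) = 1.003792807.
CIP: F = S · (grow HUF)/(grow USD) = 301.493 × 1.044653052/1.003792807 = 313.765531 HUF per USD.

313.7655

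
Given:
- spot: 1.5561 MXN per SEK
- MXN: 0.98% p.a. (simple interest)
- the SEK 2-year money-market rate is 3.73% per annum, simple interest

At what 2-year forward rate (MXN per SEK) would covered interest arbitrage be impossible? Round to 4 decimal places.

T = 2 years.
Growth of 1 MXN over T: 1 + 0.0098×2 = 1.019600.
SEK accumulates by 1 + 0.0373×2 = 1.074600.
So F = 1.5561 × 1.019600 / 1.074600 = 1.476456 (MXN/SEK).

1.4765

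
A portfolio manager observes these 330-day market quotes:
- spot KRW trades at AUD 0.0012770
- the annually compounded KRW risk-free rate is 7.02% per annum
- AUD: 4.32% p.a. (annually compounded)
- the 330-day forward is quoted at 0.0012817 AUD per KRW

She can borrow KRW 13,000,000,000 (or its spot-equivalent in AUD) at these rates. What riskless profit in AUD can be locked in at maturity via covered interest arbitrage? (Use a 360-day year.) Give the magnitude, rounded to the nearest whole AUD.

T = 330/360 years.
Keep in KRW, deliver into the forward: 13,000,000,000·1.0641663805·0.0012817 = AUD 17,731,246.65.
Swap to AUD now, deposit: 13,000,000,000·0.0012770·1.0395298076 = AUD 17,257,234.34.
The quoted forward overvalues KRW, so borrow AUD, buy KRW at spot, deposit the KRW at 7.02%, and sell the proceeds forward at 0.0012817.
Arbitrage profit = |17,731,246.65 − 17,257,234.34| = AUD 474,012.

AUD 474,012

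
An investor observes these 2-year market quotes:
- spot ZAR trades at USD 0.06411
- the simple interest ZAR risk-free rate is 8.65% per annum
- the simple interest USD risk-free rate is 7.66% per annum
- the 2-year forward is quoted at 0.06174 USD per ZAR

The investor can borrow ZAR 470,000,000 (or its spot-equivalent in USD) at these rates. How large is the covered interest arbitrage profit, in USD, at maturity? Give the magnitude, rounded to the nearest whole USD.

T = 2 years.
Route A — deposit ZAR, sell forward: 470,000,000 × 1.173000 × 0.06174 = USD 34,037,879.40.
Route B — convert at spot, deposit USD: 470,000,000 × 0.06411 × 1.153200 = USD 34,747,876.44.
The quoted forward undervalues ZAR, so borrow ZAR, convert to USD at spot, deposit the USD at 7.66%, and buy ZAR forward at 0.06174 to cover the loan.
Arbitrage profit = |34,037,879.40 − 34,747,876.44| = USD 709,997.

USD 709,997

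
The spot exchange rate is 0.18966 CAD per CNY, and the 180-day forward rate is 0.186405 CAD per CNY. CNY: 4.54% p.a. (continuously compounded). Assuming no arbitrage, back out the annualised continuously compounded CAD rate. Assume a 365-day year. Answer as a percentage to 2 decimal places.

T = 180/365 years.
F/S = 0.186405/0.18966 = 0.9828377 = (growth of CAD) / (growth of CNY).
CNY growth factor: e^(0.0454×180/365) = 1.0226416.
So the CAD growth factor = 1.0050907.
Take logs: ln 1.0050907 / (180/365) = 0.010297, so 1.03%.

1.03%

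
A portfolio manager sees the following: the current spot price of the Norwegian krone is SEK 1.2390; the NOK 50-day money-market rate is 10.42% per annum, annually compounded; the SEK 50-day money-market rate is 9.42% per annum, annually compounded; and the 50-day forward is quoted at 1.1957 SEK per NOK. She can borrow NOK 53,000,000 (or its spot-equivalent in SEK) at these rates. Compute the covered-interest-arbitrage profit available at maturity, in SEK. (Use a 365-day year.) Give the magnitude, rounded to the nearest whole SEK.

SEK 2,243,369

T = 50/365 years.
Keep in NOK, deliver into the forward: 53,000,000·1.0136708345·1.1957 = SEK 64,238,449.49.
Swap to SEK now, deposit: 53,000,000·1.2390·1.0124083391 = SEK 66,481,818.40.
The quoted forward undervalues NOK, so borrow NOK, convert to SEK at spot, deposit the SEK at 9.42%, and buy NOK forward at 1.1957 to cover the loan.
Arbitrage profit = |64,238,449.49 − 66,481,818.40| = SEK 2,243,369.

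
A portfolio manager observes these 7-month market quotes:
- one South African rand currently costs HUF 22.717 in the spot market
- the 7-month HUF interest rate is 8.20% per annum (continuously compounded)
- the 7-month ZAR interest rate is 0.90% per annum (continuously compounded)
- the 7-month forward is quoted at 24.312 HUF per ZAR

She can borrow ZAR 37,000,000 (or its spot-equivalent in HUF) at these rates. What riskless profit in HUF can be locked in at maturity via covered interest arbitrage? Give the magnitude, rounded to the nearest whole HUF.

T = 7/12 years.
Keep in ZAR, deliver into the forward: 37,000,000·1.0052638054·24.312 = HUF 904,279,024.56.
Swap to HUF now, deposit: 37,000,000·22.717·1.04899580812 = HUF 881,711,397.60.
The quoted forward overvalues ZAR, so borrow HUF, buy ZAR at spot, deposit the ZAR at 0.90%, and sell the proceeds forward at 24.312.
Profit = 904,279,024.56 − 881,711,397.60 = HUF 22,567,627.

HUF 22,567,627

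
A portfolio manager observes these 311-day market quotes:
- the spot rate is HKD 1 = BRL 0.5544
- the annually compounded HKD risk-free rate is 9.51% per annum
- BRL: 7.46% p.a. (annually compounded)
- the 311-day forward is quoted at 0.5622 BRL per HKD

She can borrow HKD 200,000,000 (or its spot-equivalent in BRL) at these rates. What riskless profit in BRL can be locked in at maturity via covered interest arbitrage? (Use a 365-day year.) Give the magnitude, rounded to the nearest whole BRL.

T = 311/365 years.
Keep in HKD, deliver into the forward: 200,000,000·1.08048012228·0.5622 = BRL 121,489,184.95.
Swap to BRL now, deposit: 200,000,000·0.5544·1.06322215241 = BRL 117,890,072.26.
The quoted forward overvalues HKD, so borrow BRL, buy HKD at spot, deposit the HKD at 9.51%, and sell the proceeds forward at 0.5622.
Arbitrage profit = |121,489,184.95 − 117,890,072.26| = BRL 3,599,113.

BRL 3,599,113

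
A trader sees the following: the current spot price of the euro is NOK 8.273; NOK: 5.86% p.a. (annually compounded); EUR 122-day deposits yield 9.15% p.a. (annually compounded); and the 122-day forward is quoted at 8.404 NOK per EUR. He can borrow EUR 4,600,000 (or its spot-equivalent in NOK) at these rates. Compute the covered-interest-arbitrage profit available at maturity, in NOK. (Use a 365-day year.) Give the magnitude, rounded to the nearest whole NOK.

NOK 1,019,317

T = 122/365 years.
Keep in EUR, deliver into the forward: 4,600,000·1.029696662·8.404 = NOK 39,806,425.44.
Swap to NOK now, deposit: 4,600,000·8.273·1.0192167432 = NOK 38,787,108.54.
The quoted forward overvalues EUR, so borrow NOK, buy EUR at spot, deposit the EUR at 9.15%, and sell the proceeds forward at 8.404.
Profit = 39,806,425.44 − 38,787,108.54 = NOK 1,019,317.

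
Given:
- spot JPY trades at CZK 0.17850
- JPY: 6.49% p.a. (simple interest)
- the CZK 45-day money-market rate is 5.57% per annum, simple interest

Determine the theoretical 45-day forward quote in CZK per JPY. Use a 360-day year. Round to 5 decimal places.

T = 45/360 years.
CZK accumulates by 1 + 0.0557×45/360 = 1.0069625.
JPY accumulates by 1 + 0.0649×45/360 = 1.0081125.
Forward (CZK per JPY) = 0.1785 × 1.0069625 / 1.0081125 = 0.1782964.

0.17830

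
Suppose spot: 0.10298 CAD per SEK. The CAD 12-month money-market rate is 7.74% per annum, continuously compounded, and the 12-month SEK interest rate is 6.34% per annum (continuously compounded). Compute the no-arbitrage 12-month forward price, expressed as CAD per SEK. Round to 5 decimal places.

T = 1 year.
Growth of 1 CAD over T: e^(0.0774×1) = 1.0804742.
SEK growth factor: e^(0.0634×1) = 1.0654529.
So F = 0.10298 × 1.0804742 / 1.0654529 = 0.1044319 (CAD/SEK).

0.10443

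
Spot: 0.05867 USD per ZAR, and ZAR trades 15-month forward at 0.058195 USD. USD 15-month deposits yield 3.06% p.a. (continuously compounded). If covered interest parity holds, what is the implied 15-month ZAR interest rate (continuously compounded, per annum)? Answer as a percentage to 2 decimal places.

T = 15/12 years.
By CIP, F/S equals the USD-to-ZAR growth ratio: 0.058195/0.05867 = 0.9919039.
The USD side grows by e^(0.0306×15/12) = 1.0389909.
So the ZAR growth factor = 1.0474713.
r = ln(1.0474713)/(15/12) = 0.037103 → 3.71%.

3.71%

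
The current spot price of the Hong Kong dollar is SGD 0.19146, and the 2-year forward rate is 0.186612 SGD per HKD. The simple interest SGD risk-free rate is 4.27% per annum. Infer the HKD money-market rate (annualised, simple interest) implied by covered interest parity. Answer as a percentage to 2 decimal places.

T = 2 years.
CIP gives F = S · g_SGD/g_HKD, so g_SGD/g_HKD = 0.186612/0.19146 = 0.9746788.
SGD growth factor: 1 + 0.0427×2 = 1.085400.
Hence g_HKD = 1.1135976.
(1.1135976 − 1)/T = 0.056799, i.e. 5.68%.

5.68%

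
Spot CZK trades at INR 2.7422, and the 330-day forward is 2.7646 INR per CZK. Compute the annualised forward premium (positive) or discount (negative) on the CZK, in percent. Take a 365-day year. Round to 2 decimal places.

+0.90%

T = 330/365 years.
(F − S)/S = (2.7646 − 2.7422)/2.7422 = 0.0081686.
×(1/T) gives 0.90% p.a.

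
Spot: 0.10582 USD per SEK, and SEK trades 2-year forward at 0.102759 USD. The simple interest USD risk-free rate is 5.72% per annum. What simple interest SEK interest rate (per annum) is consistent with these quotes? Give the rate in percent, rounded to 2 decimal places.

7.38%

T = 2 years.
CIP gives F = S · g_USD/g_SEK, so g_USD/g_SEK = 0.102759/0.10582 = 0.9710735.
USD growth factor: 1 + 0.0572×2 = 1.114400.
So the SEK growth factor = 1.1475959.
r = (1.1475959 − 1)/2 = 0.073798 → 7.38%.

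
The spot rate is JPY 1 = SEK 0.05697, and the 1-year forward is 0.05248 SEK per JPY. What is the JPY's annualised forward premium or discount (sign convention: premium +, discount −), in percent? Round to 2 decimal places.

T = 1 year.
(F − S)/S = (0.05248 − 0.05697)/0.05697 = -0.0788134.
Per annum: -0.0788134 / 1 = -0.078813 = -7.88%.

-7.88%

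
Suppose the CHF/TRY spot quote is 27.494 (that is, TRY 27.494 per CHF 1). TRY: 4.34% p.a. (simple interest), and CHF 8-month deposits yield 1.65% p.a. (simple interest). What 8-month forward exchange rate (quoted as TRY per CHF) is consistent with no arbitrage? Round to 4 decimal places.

27.9817

T = 8/12 years.
TRY accumulates by 1 + 0.0434×8/12 = 1.02893333.
CHF growth factor: 1 + 0.0165×8/12 = 1.011000.
Forward (TRY per CHF) = 27.494 × 1.02893333 / 1.011000 = 27.981694.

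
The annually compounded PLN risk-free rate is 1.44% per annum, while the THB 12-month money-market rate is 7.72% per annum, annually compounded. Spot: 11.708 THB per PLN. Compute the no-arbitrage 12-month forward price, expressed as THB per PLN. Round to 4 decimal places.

T = 1 year.
THB accumulates by (1 + 0.0772)^1 = 1.077200.
Growth of 1 PLN over T: (1 + 0.0144)^1 = 1.014400.
Forward (THB per PLN) = 11.708 × 1.077200 / 1.014400 = 12.432825.

12.4328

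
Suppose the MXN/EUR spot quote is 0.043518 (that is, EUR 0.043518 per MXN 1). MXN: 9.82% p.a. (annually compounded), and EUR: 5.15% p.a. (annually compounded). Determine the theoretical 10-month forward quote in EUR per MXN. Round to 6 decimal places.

0.041970

T = 10/12 years.
Growth of 1 EUR over T: (1 + 0.0515)^(10/12) = 1.0427361.
Growth of 1 MXN over T: (1 + 0.0982)^(10/12) = 1.081188.
CIP: F = S · (grow EUR)/(grow MXN) = 0.043518 × 1.0427361/1.081188 = 0.04197030 EUR per MXN.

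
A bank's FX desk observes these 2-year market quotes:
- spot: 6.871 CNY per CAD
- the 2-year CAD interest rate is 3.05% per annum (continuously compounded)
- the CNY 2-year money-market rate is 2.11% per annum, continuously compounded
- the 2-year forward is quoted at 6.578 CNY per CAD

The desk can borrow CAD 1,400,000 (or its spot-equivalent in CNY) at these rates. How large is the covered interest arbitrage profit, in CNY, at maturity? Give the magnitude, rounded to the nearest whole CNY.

CNY 245,577

T = 2 years.
Keep in CAD, deliver into the forward: 1,400,000·1.062898914·6.578 = CNY 9,788,448.68.
Swap to CNY now, deposit: 1,400,000·6.871·1.043103079 = CNY 10,034,025.76.
The quoted forward undervalues CAD, so borrow CAD, convert to CNY at spot, deposit the CNY at 2.11%, and buy CAD forward at 6.578 to cover the loan.
Arbitrage profit = |9,788,448.68 − 10,034,025.76| = CNY 245,577.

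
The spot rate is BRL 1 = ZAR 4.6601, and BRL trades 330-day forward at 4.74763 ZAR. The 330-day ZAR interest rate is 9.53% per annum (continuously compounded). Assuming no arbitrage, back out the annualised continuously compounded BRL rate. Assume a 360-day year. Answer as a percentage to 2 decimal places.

T = 330/360 years.
F/S = 4.74763/4.6601 = 1.0187829 = (growth of ZAR) / (growth of BRL).
ZAR growth factor: e^(0.0953×330/360) = 1.0912877.
That pins the BRL growth at 1.0711681.
r = ln(1.0711681)/(330/360) = 0.075000 → 7.50%.

7.50%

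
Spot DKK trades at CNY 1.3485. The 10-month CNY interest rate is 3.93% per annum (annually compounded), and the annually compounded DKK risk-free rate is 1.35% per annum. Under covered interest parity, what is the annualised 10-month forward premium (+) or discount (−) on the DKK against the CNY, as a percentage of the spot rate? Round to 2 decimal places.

T = 10/12 years.
CIP forward (CNY per DKK) = 1.3485 × 1.0326443/1.0112374 = 1.3770464.
Annualised premium = (F − S)/S × (1/T) = (1.3770464 − 1.3485)/1.3485 ÷ (10/12) = 2.54%.

+2.54%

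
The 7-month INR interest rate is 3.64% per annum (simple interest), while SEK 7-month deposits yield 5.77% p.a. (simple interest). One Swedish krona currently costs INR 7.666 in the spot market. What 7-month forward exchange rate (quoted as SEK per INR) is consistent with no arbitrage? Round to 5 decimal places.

T = 7/12 years.
INR growth factor: 1 + 0.0364×7/12 = 1.0212333.
SEK growth factor: 1 + 0.0577×7/12 = 1.0336583.
Forward (INR per SEK) = 7.666 × 1.0212333 / 1.0336583 = 7.573852.
Invert for SEK per INR: 1 / 7.573852 = 0.13203.

0.13203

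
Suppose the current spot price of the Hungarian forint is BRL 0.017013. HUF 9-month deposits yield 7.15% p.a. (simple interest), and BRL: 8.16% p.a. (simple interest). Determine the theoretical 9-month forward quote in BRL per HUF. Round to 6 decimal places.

0.017135

T = 9/12 years.
Growth of 1 BRL over T: 1 + 0.0816×9/12 = 1.061200.
HUF accumulates by 1 + 0.0715×9/12 = 1.053625.
CIP: F = S · (grow BRL)/(grow HUF) = 0.017013 × 1.061200/1.053625 = 0.01713531 BRL per HUF.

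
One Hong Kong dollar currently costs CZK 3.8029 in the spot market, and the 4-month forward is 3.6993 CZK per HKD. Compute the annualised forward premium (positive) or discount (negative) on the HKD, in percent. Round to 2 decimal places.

T = 4/12 years.
HKD trades forward at -2.72424% vs spot over the period.
×(1/T) gives -8.17% p.a.

-8.17%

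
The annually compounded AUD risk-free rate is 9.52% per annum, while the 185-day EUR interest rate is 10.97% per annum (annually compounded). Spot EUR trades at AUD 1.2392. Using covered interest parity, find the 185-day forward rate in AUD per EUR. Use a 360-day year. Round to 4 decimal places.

T = 185/360 years.
AUD accumulates by (1 + 0.0952)^(185/360) = 1.0478406.
Growth of 1 EUR over T: (1 + 0.1097)^(185/360) = 1.054947.
So F = 1.2392 × 1.0478406 / 1.054947 = 1.230852 (AUD/EUR).

1.2309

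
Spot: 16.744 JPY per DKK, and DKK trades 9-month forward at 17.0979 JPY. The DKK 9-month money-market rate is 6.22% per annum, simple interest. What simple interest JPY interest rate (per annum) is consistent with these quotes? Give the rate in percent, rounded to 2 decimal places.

9.17%

T = 9/12 years.
CIP gives F = S · g_JPY/g_DKK, so g_JPY/g_DKK = 17.0979/16.744 = 1.0211359.
The DKK side grows by 1 + 0.0622×9/12 = 1.046650.
That pins the JPY growth at 1.0687719.
(1.0687719 − 1)/T = 0.091696, i.e. 9.17%.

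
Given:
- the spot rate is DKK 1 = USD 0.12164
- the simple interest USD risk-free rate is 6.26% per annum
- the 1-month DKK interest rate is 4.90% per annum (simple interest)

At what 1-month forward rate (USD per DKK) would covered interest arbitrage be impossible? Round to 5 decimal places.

0.12178

T = 1/12 years.
USD accumulates by 1 + 0.0626×1/12 = 1.0052167.
DKK accumulates by 1 + 0.0490×1/12 = 1.0040833.
CIP: F = S · (grow USD)/(grow DKK) = 0.12164 × 1.0052167/1.0040833 = 0.1217773 USD per DKK.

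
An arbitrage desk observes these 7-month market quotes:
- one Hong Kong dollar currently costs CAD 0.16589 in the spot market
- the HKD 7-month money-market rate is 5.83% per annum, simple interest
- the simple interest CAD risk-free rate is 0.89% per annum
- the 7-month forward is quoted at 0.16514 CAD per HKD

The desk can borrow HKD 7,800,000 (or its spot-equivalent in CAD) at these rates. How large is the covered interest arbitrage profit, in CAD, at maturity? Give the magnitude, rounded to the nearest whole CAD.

CAD 31,238

T = 7/12 years.
Route A — deposit HKD, sell forward: 7,800,000 × 1.034008333 × 0.16514 = CAD 1,331,897.86.
Route B — convert at spot, deposit CAD: 7,800,000 × 0.16589 × 1.005191667 = CAD 1,300,659.72.
The quoted forward overvalues HKD, so borrow CAD, buy HKD at spot, deposit the HKD at 5.83%, and sell the proceeds forward at 0.16514.
Arbitrage profit = |1,331,897.86 − 1,300,659.72| = CAD 31,238.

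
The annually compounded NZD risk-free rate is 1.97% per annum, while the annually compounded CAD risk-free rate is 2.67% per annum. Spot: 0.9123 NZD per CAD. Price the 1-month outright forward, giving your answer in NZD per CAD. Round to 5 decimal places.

0.91178

T = 1/12 years.
Growth of 1 NZD over T: (1 + 0.0197)^(1/12) = 1.001627.
Growth of 1 CAD over T: (1 + 0.0267)^(1/12) = 1.0021982.
Forward (NZD per CAD) = 0.9123 × 1.001627 / 1.0021982 = 0.9117800.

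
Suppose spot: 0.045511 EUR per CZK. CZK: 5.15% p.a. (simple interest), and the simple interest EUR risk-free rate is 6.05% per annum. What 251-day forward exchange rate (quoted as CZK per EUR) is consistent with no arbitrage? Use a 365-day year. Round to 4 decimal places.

21.8422

T = 251/365 years.
EUR growth factor: 1 + 0.0605×251/365 = 1.04160411.
Growth of 1 CZK over T: 1 + 0.0515×251/365 = 1.03541507.
So F = 0.045511 × 1.04160411 / 1.03541507 = 0.045783035 (EUR/CZK).
Invert for CZK per EUR: 1 / 0.045783035 = 21.8422.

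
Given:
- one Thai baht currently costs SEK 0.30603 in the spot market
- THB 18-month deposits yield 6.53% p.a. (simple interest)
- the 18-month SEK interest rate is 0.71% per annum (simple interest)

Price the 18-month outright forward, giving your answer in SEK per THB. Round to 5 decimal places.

0.28170

T = 18/12 years.
Growth of 1 SEK over T: 1 + 0.0071×18/12 = 1.010650.
THB accumulates by 1 + 0.0653×18/12 = 1.097950.
CIP: F = S · (grow SEK)/(grow THB) = 0.30603 × 1.010650/1.097950 = 0.2816970 SEK per THB.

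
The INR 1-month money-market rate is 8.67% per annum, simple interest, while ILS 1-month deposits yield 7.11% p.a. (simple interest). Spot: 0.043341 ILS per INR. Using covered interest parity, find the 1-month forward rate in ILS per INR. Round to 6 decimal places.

T = 1/12 years.
ILS accumulates by 1 + 0.0711×1/12 = 1.005925.
INR accumulates by 1 + 0.0867×1/12 = 1.007225.
So F = 0.043341 × 1.005925 / 1.007225 = 0.04328506 (ILS/INR).

0.043285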